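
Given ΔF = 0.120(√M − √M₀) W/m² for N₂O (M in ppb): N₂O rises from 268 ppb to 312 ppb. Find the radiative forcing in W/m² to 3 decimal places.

N₂O: 0.120 × (√312 − √268) = 0.120 × (17.6635 − 16.3707) = 0.120 × 1.2928 = 0.1551 W/m².

ΔF = 0.155 W/m²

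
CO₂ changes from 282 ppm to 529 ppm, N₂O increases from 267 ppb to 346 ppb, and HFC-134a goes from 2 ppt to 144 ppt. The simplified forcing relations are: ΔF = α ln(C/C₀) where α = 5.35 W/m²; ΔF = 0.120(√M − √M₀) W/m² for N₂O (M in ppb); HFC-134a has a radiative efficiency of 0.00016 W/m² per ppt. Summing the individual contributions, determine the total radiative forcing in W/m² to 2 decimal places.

ΔF = 3.66 W/m²

CO₂: 5.35 × ln(529/282) = 5.35 × ln(1.87589) = 5.35 × 0.62908 = 3.3656 W/m².
N₂O: 0.120 × (√346 − √267) = 0.120 × (18.6011 − 16.3401) = 0.120 × 2.2610 = 0.2713 W/m².
HFC-134a: ΔF = 0.00016 × (144 − 2) = 0.00016 × 142 = 0.0227 W/m².
Total ΔF = 3.3656 + 0.2713 + 0.0227 = 3.6596 W/m².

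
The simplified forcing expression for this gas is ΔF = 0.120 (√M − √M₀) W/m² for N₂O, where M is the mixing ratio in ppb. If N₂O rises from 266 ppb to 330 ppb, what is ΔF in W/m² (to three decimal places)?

N₂O: 0.120 × (√330 − √266) = 0.120 × (18.1659 − 16.3095) = 0.120 × 1.8564 = 0.2228 W/m².

ΔF = 0.223 W/m²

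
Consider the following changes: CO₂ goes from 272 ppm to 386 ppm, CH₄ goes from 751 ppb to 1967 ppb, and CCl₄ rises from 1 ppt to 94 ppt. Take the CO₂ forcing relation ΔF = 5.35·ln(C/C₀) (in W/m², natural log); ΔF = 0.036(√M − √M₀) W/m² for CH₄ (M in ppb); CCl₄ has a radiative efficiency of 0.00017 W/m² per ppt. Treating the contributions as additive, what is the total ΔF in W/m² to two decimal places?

CO₂: 5.35 × ln(386/272) = 5.35 × ln(1.41912) = 5.35 × 0.35004 = 1.8727 W/m².
CH₄: 0.036 × (√1967 − √751) = 0.036 × (44.3509 − 27.4044) = 0.036 × 16.9465 = 0.6101 W/m².
CCl₄: ΔF = 0.00017 × (94 − 1) = 0.00017 × 93 = 0.0158 W/m².
Total ΔF = 1.8727 + 0.6101 + 0.0158 = 2.4986 W/m².

ΔF = 2.50 W/m²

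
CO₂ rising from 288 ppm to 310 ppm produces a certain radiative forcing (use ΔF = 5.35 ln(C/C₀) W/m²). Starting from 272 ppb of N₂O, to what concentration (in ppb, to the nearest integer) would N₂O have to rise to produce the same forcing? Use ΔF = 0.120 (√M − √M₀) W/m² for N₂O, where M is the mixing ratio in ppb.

M ≈ 391 ppb

CO₂ forcing: 5.35 × ln(310/288) = 5.35 × 0.073612 = 0.39382 W/m².
Set 0.120(√M − √272) = 0.39382: √M = 0.39382/0.120 + √272 = 3.2818 + 16.4924 = 19.7742.
M = (19.7742)² = 391.02 ppb.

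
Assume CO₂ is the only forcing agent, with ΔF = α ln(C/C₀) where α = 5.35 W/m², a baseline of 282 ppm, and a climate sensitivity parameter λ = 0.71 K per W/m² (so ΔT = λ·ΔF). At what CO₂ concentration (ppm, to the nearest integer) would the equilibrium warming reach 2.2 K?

C ≈ 503 ppm

Required forcing: ΔF = ΔT/λ = 2.2/0.71 = 3.0986 W/m².
Then ln(C/282) = ΔF/5.35 = 3.0986/5.35 = 0.57918.
So C = 282 × e^0.57918 = 282 × 1.78457 = 503.25 ppm.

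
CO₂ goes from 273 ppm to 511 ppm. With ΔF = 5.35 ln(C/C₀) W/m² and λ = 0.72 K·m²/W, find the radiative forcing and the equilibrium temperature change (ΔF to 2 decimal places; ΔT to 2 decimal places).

ΔF = 3.35 W/m²; ΔT = 2.41 K

CO₂: 5.35 × ln(511/273) = 5.35 × ln(1.87179) = 5.35 × 0.62690 = 3.3539 W/m².
ΔT = λ ΔF = 0.72 × 3.35 = 2.4120 K.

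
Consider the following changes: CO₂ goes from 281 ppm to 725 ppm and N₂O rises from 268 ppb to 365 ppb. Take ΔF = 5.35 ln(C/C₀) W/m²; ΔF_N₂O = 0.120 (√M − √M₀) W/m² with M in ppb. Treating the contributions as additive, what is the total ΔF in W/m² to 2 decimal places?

ΔF = 5.40 W/m²

CO₂: 5.35 × ln(725/281) = 5.35 × ln(2.58007) = 5.35 × 0.94782 = 5.0708 W/m².
N₂O: 0.120 × (√365 − √268) = 0.120 × (19.1050 − 16.3707) = 0.120 × 2.7343 = 0.3281 W/m².
Total ΔF = 5.0708 + 0.3281 = 5.3989 W/m².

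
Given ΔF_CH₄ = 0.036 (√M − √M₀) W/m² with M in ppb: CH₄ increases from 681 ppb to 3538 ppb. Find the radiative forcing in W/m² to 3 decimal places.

CH₄: 0.036 × (√3538 − √681) = 0.036 × (59.4811 − 26.0960) = 0.036 × 33.3851 = 1.2019 W/m².

ΔF = 1.202 W/m²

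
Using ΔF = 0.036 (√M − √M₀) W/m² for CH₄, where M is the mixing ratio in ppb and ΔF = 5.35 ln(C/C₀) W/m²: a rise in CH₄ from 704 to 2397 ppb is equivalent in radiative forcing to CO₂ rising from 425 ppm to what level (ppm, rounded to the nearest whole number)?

CH₄ forcing: 0.036 × (√2397 − √704) = 0.036 × (48.9592 − 26.5330) = 0.036 × 22.4262 = 0.80734 W/m².
Set 5.35 ln(C/425) = 0.80734: ln(C/425) = 0.80734/5.35 = 0.15090, so C = 425 × e^0.15090 = 425 × 1.16288 = 494.22 ppm.

C ≈ 494 ppm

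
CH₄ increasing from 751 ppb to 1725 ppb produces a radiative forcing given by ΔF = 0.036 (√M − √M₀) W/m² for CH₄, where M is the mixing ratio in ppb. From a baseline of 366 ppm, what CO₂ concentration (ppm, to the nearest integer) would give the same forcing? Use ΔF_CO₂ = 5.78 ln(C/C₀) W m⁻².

CH₄ forcing: 0.036 × (√1725 − √751) = 0.036 × (41.5331 − 27.4044) = 0.036 × 14.1287 = 0.50863 W/m².
Set 5.78 ln(C/366) = 0.50863: ln(C/366) = 0.50863/5.78 = 0.08800, so C = 366 × e^0.08800 = 366 × 1.09199 = 399.67 ppm.

C ≈ 400 ppm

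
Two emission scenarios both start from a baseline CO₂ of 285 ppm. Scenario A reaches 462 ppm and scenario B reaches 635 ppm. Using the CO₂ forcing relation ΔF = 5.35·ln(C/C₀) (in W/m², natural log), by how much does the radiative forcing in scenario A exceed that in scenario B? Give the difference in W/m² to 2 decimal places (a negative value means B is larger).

ΔF_A − ΔF_B = -1.70 W/m²

ΔF_A = 5.35 ln(462/285) = 5.35 × 0.48308 = 2.5845 W/m².
ΔF_B = 5.35 ln(635/285) = 5.35 × 0.80114 = 4.2861 W/m².
Difference: 2.5845 − 4.2861 = -1.7016 W/m².
(Equivalently, ΔF_A − ΔF_B = 5.35 ln(462/635) = 5.35 × -0.31806 = -1.7016 W/m².)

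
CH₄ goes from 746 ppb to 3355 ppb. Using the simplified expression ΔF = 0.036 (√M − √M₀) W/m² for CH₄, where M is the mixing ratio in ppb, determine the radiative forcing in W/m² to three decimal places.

ΔF = 1.102 W/m²

CH₄: 0.036 × (√3355 − √746) = 0.036 × (57.9224 − 27.3130) = 0.036 × 30.6094 = 1.1019 W/m².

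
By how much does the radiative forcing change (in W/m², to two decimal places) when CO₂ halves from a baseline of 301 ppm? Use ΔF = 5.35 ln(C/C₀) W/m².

Because the forcing depends only on the ratio C/C₀, the initial concentration does not enter.
ΔF = 5.35 × ln(0.5) = 5.35 × -0.69315 = -3.7084 W/m².

ΔF = -3.71 W/m²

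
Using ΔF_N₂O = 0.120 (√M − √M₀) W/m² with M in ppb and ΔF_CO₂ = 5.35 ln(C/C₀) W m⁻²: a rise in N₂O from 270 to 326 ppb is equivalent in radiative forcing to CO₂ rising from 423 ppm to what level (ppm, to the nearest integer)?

C ≈ 439 ppm

N₂O forcing: 0.120 × (√326 − √270) = 0.120 × (18.0555 − 16.4317) = 0.120 × 1.6238 = 0.19486 W/m².
Set 5.35 ln(C/423) = 0.19486: ln(C/423) = 0.19486/5.35 = 0.03642, so C = 423 × e^0.03642 = 423 × 1.03709 = 438.69 ppm.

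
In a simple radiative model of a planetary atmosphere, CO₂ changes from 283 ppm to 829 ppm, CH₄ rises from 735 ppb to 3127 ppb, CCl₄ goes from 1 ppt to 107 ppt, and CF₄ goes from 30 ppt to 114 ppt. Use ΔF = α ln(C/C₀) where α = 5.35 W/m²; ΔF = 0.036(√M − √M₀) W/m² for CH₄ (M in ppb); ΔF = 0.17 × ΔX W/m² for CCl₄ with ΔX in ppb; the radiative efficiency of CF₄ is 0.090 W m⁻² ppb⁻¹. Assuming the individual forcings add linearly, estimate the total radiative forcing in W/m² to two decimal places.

CO₂: 5.35 × ln(829/283) = 5.35 × ln(2.92933) = 5.35 × 1.07477 = 5.7500 W/m².
CH₄: 0.036 × (√3127 − √735) = 0.036 × (55.9196 − 27.1109) = 0.036 × 28.8087 = 1.0371 W/m².
CCl₄: Δ = 107 − 1 = 106 ppt = 0.106 ppb; ΔF = 0.17 × 0.106 = 0.0180 W/m².
CF₄: Δ = 114 − 30 = 84 ppt = 0.084 ppb; ΔF = 0.090 × 0.084 = 0.0076 W/m².
Total ΔF = 5.7500 + 1.0371 + 0.0180 + 0.0076 = 6.8127 W/m².

ΔF = 6.81 W/m²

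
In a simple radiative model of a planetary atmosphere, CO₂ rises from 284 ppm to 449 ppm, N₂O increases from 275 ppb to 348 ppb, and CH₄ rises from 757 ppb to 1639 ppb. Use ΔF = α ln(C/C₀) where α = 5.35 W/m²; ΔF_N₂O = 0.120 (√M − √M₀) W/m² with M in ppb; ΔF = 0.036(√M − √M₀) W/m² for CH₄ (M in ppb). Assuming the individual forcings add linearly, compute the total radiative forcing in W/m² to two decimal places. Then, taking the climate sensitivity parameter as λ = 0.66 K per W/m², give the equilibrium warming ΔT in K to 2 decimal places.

ΔF = 3.17 W/m²; ΔT = 2.09 K

CO₂: 5.35 × ln(449/284) = 5.35 × ln(1.58099) = 5.35 × 0.45805 = 2.4506 W/m².
N₂O: 0.120 × (√348 − √275) = 0.120 × (18.6548 − 16.5831) = 0.120 × 2.0717 = 0.2486 W/m².
CH₄: 0.036 × (√1639 − √757) = 0.036 × (40.4846 − 27.5136) = 0.036 × 12.9710 = 0.4670 W/m².
Total ΔF = 2.4506 + 0.2486 + 0.4670 = 3.1662 W/m².
ΔT = λ ΔF = 0.66 × 3.17 = 2.0922 K.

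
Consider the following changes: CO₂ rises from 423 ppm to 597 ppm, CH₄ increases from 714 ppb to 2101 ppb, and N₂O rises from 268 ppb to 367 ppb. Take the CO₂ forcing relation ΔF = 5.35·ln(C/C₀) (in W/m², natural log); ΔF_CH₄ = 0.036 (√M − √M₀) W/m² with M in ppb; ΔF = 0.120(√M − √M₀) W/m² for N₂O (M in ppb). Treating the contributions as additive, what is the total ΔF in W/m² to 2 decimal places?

ΔF = 2.87 W/m²

CO₂: 5.35 × ln(597/423) = 5.35 × ln(1.41135) = 5.35 × 0.34455 = 1.8433 W/m².
CH₄: 0.036 × (√2101 − √714) = 0.036 × (45.8367 − 26.7208) = 0.036 × 19.1159 = 0.6882 W/m².
N₂O: 0.120 × (√367 − √268) = 0.120 × (19.1572 − 16.3707) = 0.120 × 2.7865 = 0.3344 W/m².
Total ΔF = 1.8433 + 0.6882 + 0.3344 = 2.8659 W/m².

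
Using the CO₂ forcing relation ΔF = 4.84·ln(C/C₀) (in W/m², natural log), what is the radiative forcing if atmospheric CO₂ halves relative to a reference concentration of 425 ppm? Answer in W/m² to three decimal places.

ΔF = 4.84 × ln(0.5) = 4.84 × -0.69315 = -3.3548 W/m².

ΔF = -3.355 W/m²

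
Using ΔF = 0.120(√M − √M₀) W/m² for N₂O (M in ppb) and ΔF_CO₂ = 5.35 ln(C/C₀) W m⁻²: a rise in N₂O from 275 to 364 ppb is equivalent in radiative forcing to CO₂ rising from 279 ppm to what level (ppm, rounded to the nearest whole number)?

C ≈ 295 ppm

N₂O forcing: 0.120 × (√364 − √275) = 0.120 × (19.0788 − 16.5831) = 0.120 × 2.4957 = 0.29948 W/m².
Set 5.35 ln(C/279) = 0.29948: ln(C/279) = 0.29948/5.35 = 0.05598, so C = 279 × e^0.05598 = 279 × 1.05758 = 295.06 ppm.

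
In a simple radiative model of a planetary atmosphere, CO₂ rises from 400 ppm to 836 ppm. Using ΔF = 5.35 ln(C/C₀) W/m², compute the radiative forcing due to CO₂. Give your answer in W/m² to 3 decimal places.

ΔF = 3.944 W/m²

CO₂: 5.35 × ln(836/400) = 5.35 × ln(2.09000) = 5.35 × 0.73716 = 3.9438 W/m².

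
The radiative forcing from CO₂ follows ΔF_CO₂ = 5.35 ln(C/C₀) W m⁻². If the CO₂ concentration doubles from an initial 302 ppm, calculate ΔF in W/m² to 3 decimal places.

ΔF = 5.35 × ln(2) = 5.35 × 0.69315 = 3.7084 W/m².

ΔF = 3.708 W/m²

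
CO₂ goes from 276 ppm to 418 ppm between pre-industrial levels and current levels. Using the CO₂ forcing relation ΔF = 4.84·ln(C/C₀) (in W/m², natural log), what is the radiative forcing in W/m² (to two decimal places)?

CO₂: 4.84 × ln(418/276) = 4.84 × ln(1.51449) = 4.84 × 0.41508 = 2.0090 W/m².

ΔF = 2.01 W/m²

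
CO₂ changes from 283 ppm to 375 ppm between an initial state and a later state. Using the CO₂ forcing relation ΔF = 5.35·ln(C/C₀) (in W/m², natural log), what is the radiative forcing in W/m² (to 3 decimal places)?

CO₂ absorption bands are partially saturated, so forcing scales with the logarithm of the concentration ratio.
CO₂: 5.35 × ln(375/283) = 5.35 × ln(1.32509) = 5.35 × 0.28148 = 1.5059 W/m².

ΔF = 1.506 W/m²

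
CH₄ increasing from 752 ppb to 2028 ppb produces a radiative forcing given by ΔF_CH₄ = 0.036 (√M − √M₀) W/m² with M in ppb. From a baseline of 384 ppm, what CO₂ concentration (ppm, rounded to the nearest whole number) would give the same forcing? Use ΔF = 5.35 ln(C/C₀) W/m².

CH₄ forcing: 0.036 × (√2028 − √752) = 0.036 × (45.0333 − 27.4226) = 0.036 × 17.6107 = 0.63399 W/m².
Set 5.35 ln(C/384) = 0.63399: ln(C/384) = 0.63399/5.35 = 0.11850, so C = 384 × e^0.11850 = 384 × 1.12581 = 432.31 ppm.

C ≈ 432 ppm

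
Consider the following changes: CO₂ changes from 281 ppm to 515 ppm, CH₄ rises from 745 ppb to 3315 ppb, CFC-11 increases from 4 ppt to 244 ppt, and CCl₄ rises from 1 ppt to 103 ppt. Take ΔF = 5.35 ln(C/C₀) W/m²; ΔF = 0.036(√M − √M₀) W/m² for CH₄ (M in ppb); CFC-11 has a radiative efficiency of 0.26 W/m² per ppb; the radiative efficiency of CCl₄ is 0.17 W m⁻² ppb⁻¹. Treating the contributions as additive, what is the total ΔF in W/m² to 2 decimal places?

CO₂: 5.35 × ln(515/281) = 5.35 × ln(1.83274) = 5.35 × 0.60581 = 3.2411 W/m².
CH₄: 0.036 × (√3315 − √745) = 0.036 × (57.5760 − 27.2947) = 0.036 × 30.2813 = 1.0901 W/m².
CFC-11: Δ = 244 − 4 = 240 ppt = 0.240 ppb; ΔF = 0.26 × 0.240 = 0.0624 W/m².
CCl₄: Δ = 103 − 1 = 102 ppt = 0.102 ppb; ΔF = 0.17 × 0.102 = 0.0173 W/m².
Total ΔF = 3.2411 + 1.0901 + 0.0624 + 0.0173 = 4.4109 W/m².

ΔF = 4.41 W/m²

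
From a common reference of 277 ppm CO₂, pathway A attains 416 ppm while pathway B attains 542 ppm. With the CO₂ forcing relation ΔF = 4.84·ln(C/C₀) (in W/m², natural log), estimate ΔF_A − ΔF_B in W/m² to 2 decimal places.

ΔF_A = 4.84 ln(416/277) = 4.84 × 0.40667 = 1.9683 W/m².
ΔF_B = 4.84 ln(542/277) = 4.84 × 0.67125 = 3.2489 W/m².
Difference: 1.9683 − 3.2489 = -1.2806 W/m².
(Equivalently, ΔF_A − ΔF_B = 4.84 ln(416/542) = 4.84 × -0.26458 = -1.2806 W/m².)

ΔF_A − ΔF_B = -1.28 W/m²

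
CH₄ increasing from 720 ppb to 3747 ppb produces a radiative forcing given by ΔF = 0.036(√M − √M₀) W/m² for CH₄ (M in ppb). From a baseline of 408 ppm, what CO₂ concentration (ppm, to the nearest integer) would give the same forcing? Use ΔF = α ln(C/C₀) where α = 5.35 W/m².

C ≈ 514 ppm

CH₄ forcing: 0.036 × (√3747 − √720) = 0.036 × (61.2127 − 26.8328) = 0.036 × 34.3799 = 1.23768 W/m².
Set 5.35 ln(C/408) = 1.23768: ln(C/408) = 1.23768/5.35 = 0.23134, so C = 408 × e^0.23134 = 408 × 1.26029 = 514.20 ppm.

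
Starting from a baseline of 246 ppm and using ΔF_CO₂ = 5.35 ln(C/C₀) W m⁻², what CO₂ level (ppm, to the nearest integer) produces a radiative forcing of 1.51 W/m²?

Set 5.35 ln(C/246) = 1.51, so ln(C/246) = 1.51/5.35 = 0.28224.
Then C/246 = e^0.28224 = 1.32610, giving C = 246 × 1.32610 = 326.22 ppm.

C ≈ 326 ppm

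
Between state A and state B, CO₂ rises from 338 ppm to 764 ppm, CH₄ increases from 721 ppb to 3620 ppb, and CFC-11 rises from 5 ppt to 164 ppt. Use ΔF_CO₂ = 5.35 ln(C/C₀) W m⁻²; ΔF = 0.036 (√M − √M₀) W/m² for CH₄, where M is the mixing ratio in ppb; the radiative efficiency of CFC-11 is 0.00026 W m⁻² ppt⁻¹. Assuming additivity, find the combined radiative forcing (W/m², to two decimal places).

CO₂: 5.35 × ln(764/338) = 5.35 × ln(2.26036) = 5.35 × 0.81552 = 4.3630 W/m².
CH₄: 0.036 × (√3620 − √721) = 0.036 × (60.1664 − 26.8514) = 0.036 × 33.3150 = 1.1993 W/m².
CFC-11: ΔF = 0.00026 × (164 − 5) = 0.00026 × 159 = 0.0413 W/m².
Total ΔF = 4.3630 + 1.1993 + 0.0413 = 5.6036 W/m².

ΔF = 5.60 W/m²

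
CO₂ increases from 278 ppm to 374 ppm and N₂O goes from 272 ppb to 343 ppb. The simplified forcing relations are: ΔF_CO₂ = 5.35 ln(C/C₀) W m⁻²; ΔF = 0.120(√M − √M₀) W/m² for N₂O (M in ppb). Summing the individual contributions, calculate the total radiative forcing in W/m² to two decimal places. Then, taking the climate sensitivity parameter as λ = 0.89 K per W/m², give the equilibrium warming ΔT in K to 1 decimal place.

ΔF = 1.83 W/m²; ΔT = 1.6 K

CO₂: 5.35 × ln(374/278) = 5.35 × ln(1.34532) = 5.35 × 0.29663 = 1.5870 W/m².
N₂O: 0.120 × (√343 − √272) = 0.120 × (18.5203 − 16.4924) = 0.120 × 2.0279 = 0.2433 W/m².
Total ΔF = 1.5870 + 0.2433 = 1.8303 W/m².
ΔT = λ ΔF = 0.89 × 1.83 = 1.6287 K.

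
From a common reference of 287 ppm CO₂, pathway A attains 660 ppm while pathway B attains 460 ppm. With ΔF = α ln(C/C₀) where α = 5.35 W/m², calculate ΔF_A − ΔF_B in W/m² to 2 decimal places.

ΔF_A − ΔF_B = 1.93 W/m²

ΔF_A = 5.35 ln(660/287) = 5.35 × 0.83276 = 4.4553 W/m².
ΔF_B = 5.35 ln(460/287) = 5.35 × 0.47174 = 2.5238 W/m².
Difference: 4.4553 − 2.5238 = 1.9315 W/m².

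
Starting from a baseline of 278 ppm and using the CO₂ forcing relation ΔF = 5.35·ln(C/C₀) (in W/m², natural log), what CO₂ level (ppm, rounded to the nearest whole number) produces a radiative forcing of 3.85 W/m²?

C ≈ 571 ppm

Set 5.35 ln(C/278) = 3.85, so ln(C/278) = 3.85/5.35 = 0.71963.
Then C/278 = e^0.71963 = 2.05367, giving C = 278 × 2.05367 = 570.92 ppm.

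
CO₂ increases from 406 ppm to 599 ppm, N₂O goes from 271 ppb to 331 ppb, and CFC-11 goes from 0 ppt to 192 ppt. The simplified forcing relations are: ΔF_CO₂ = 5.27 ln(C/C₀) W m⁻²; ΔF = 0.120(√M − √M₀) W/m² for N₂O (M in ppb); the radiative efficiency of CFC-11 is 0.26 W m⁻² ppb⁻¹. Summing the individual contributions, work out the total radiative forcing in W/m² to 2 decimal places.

CO₂: 5.27 × ln(599/406) = 5.27 × ln(1.47537) = 5.27 × 0.38891 = 2.0496 W/m².
N₂O: 0.120 × (√331 − √271) = 0.120 × (18.1934 − 16.4621) = 0.120 × 1.7313 = 0.2078 W/m².
CFC-11: Δ = 192 − 0 = 192 ppt = 0.192 ppb; ΔF = 0.26 × 0.192 = 0.0499 W/m².
Total ΔF = 2.0496 + 0.2078 + 0.0499 = 2.3073 W/m².

ΔF = 2.31 W/m²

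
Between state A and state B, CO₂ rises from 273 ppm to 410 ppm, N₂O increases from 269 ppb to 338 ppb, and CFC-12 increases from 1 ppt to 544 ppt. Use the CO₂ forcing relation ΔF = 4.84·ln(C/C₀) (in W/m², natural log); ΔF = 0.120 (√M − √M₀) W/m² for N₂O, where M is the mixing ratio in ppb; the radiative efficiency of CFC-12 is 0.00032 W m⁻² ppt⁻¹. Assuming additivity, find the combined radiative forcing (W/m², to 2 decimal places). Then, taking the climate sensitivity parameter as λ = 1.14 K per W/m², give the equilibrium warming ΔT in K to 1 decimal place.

CO₂: 4.84 × ln(410/273) = 4.84 × ln(1.50183) = 4.84 × 0.40668 = 1.9683 W/m².
N₂O: 0.120 × (√338 − √269) = 0.120 × (18.3848 − 16.4012) = 0.120 × 1.9836 = 0.2380 W/m².
CFC-12: ΔF = 0.00032 × (544 − 1) = 0.00032 × 543 = 0.1738 W/m².
Total ΔF = 1.9683 + 0.2380 + 0.1738 = 2.3801 W/m².
ΔT = λ ΔF = 1.14 × 2.38 = 2.7132 K.

ΔF = 2.38 W/m²; ΔT = 2.7 K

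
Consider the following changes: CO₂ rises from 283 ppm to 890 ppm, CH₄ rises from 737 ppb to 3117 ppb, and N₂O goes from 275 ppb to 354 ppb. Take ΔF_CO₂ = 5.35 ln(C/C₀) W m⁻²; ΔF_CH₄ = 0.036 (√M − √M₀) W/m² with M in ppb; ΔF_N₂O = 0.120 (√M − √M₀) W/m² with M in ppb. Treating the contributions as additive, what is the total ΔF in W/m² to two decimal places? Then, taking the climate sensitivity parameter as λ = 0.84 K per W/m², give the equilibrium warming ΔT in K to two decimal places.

ΔF = 7.43 W/m²; ΔT = 6.24 K

CO₂: 5.35 × ln(890/283) = 5.35 × ln(3.14488) = 5.35 × 1.14578 = 6.1299 W/m².
CH₄: 0.036 × (√3117 − √737) = 0.036 × (55.8301 − 27.1477) = 0.036 × 28.6824 = 1.0326 W/m².
N₂O: 0.120 × (√354 − √275) = 0.120 × (18.8149 − 16.5831) = 0.120 × 2.2318 = 0.2678 W/m².
Total ΔF = 6.1299 + 1.0326 + 0.2678 = 7.4303 W/m².
ΔT = λ ΔF = 0.84 × 7.43 = 6.2412 K.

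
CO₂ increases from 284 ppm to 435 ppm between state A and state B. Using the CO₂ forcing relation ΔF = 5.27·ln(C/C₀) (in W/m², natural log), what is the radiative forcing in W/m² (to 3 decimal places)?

CO₂: 5.27 × ln(435/284) = 5.27 × ln(1.53169) = 5.27 × 0.42637 = 2.2470 W/m².

ΔF = 2.247 W/m²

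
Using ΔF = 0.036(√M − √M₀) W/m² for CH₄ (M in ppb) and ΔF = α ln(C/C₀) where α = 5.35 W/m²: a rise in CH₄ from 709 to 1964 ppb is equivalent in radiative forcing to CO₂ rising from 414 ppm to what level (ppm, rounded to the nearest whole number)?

CH₄ forcing: 0.036 × (√1964 − √709) = 0.036 × (44.3170 − 26.6271) = 0.036 × 17.6899 = 0.63684 W/m².
Set 5.35 ln(C/414) = 0.63684: ln(C/414) = 0.63684/5.35 = 0.11904, so C = 414 × e^0.11904 = 414 × 1.12641 = 466.33 ppm.

C ≈ 466 ppm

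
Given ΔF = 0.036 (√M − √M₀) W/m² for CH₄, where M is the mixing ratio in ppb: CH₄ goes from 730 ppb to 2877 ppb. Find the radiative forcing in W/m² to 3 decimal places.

ΔF = 0.958 W/m²

CH₄: 0.036 × (√2877 − √730) = 0.036 × (53.6377 − 27.0185) = 0.036 × 26.6192 = 0.9583 W/m².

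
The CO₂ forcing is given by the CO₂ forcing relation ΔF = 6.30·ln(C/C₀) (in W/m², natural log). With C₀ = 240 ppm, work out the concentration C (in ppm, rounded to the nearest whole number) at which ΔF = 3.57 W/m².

Set 6.30 ln(C/240) = 3.57, so ln(C/240) = 3.57/6.30 = 0.56667.
Then C/240 = e^0.56667 = 1.76239, giving C = 240 × 1.76239 = 422.97 ppm.

C ≈ 423 ppm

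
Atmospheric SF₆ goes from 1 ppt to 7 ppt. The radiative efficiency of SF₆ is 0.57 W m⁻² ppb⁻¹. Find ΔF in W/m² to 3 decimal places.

ΔF = 0.003 W/m²

SF₆: Δ = 7 − 1 = 6 ppt = 0.006 ppb; ΔF = 0.57 × 0.006 = 0.0034 W/m².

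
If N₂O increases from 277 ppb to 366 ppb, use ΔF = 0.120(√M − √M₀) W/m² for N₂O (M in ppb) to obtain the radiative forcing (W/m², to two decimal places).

ΔF = 0.30 W/m²

N₂O: 0.120 × (√366 − √277) = 0.120 × (19.1311 − 16.6433) = 0.120 × 2.4878 = 0.2985 W/m².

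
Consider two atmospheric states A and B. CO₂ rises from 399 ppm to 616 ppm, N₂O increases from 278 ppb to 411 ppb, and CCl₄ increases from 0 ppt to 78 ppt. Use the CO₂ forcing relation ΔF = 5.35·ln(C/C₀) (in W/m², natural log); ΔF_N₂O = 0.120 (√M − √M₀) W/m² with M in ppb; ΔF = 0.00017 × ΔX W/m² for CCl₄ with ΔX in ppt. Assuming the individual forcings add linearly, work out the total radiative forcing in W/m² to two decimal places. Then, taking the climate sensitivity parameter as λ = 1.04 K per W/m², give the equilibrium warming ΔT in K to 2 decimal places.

CO₂: 5.35 × ln(616/399) = 5.35 × ln(1.54386) = 5.35 × 0.43429 = 2.3235 W/m².
N₂O: 0.120 × (√411 − √278) = 0.120 × (20.2731 − 16.6733) = 0.120 × 3.5998 = 0.4320 W/m².
CCl₄: ΔF = 0.00017 × (78 − 0) = 0.00017 × 78 = 0.0133 W/m².
Total ΔF = 2.3235 + 0.4320 + 0.0133 = 2.7688 W/m².
ΔT = λ ΔF = 1.04 × 2.77 = 2.8808 K.

ΔF = 2.77 W/m²; ΔT = 2.88 K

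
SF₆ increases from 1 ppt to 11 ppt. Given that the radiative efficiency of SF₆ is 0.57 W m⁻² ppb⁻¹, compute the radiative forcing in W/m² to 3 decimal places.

ΔF = 0.006 W/m²

SF₆: Δ = 11 − 1 = 10 ppt = 0.010 ppb; ΔF = 0.57 × 0.010 = 0.0057 W/m².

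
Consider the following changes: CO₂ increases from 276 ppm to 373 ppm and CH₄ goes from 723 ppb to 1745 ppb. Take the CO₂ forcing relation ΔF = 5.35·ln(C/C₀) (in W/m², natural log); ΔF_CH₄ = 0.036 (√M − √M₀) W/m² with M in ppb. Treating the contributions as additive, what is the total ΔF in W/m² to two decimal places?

ΔF = 2.15 W/m²

CO₂: 5.35 × ln(373/276) = 5.35 × ln(1.35145) = 5.35 × 0.30118 = 1.6113 W/m².
CH₄: 0.036 × (√1745 − √723) = 0.036 × (41.7732 − 26.8887) = 0.036 × 14.8845 = 0.5358 W/m².
Total ΔF = 1.6113 + 0.5358 = 2.1471 W/m².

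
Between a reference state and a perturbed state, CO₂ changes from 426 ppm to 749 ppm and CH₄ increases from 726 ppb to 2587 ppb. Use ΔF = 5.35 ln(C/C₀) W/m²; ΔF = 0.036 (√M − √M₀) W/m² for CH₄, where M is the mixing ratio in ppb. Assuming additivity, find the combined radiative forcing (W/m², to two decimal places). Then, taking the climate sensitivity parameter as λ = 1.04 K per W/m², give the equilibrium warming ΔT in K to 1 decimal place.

CO₂: 5.35 × ln(749/426) = 5.35 × ln(1.75822) = 5.35 × 0.56430 = 3.0190 W/m².
CH₄: 0.036 × (√2587 − √726) = 0.036 × (50.8626 − 26.9444) = 0.036 × 23.9182 = 0.8611 W/m².
Total ΔF = 3.0190 + 0.8611 = 3.8801 W/m².
ΔT = λ ΔF = 1.04 × 3.88 = 4.0352 K.

ΔF = 3.88 W/m²; ΔT = 4.0 K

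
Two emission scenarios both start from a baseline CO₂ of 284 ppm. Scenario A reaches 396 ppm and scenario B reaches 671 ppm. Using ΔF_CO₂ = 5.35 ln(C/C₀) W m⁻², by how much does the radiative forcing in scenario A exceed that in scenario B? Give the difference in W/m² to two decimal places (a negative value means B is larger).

ΔF_A = 5.35 ln(396/284) = 5.35 × 0.33244 = 1.7786 W/m².
ΔF_B = 5.35 ln(671/284) = 5.35 × 0.85979 = 4.5999 W/m².
Difference: 1.7786 − 4.5999 = -2.8213 W/m².
(Equivalently, ΔF_A − ΔF_B = 5.35 ln(396/671) = 5.35 × -0.52735 = -2.8213 W/m².)

ΔF_A − ΔF_B = -2.82 W/m²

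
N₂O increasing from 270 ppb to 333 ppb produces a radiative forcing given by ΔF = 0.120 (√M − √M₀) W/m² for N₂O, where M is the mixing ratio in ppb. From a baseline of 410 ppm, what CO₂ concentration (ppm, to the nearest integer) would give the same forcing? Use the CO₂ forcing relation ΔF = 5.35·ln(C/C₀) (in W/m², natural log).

C ≈ 427 ppm

N₂O forcing: 0.120 × (√333 − √270) = 0.120 × (18.2483 − 16.4317) = 0.120 × 1.8166 = 0.21799 W/m².
Set 5.35 ln(C/410) = 0.21799: ln(C/410) = 0.21799/5.35 = 0.04075, so C = 410 × e^0.04075 = 410 × 1.04159 = 427.05 ppm.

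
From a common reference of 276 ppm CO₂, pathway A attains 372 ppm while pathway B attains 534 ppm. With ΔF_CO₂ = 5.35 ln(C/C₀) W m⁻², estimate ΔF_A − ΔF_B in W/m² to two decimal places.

ΔF_A − ΔF_B = -1.93 W/m²

ΔF_A = 5.35 ln(372/276) = 5.35 × 0.29849 = 1.5969 W/m².
ΔF_B = 5.35 ln(534/276) = 5.35 × 0.65999 = 3.5309 W/m².
Difference: 1.5969 − 3.5309 = -1.9340 W/m².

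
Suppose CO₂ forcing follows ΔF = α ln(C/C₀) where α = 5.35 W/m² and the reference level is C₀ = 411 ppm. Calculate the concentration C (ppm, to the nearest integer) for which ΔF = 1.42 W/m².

C ≈ 536 ppm

Set 5.35 ln(C/411) = 1.42, so ln(C/411) = 1.42/5.35 = 0.26542.
Then C/411 = e^0.26542 = 1.30398, giving C = 411 × 1.30398 = 535.94 ppm.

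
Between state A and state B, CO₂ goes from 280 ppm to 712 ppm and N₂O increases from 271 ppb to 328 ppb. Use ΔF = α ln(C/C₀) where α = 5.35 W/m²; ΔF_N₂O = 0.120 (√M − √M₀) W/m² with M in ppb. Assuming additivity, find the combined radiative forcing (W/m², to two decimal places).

ΔF = 5.19 W/m²

CO₂: 5.35 × ln(712/280) = 5.35 × ln(2.54286) = 5.35 × 0.93329 = 4.9931 W/m².
N₂O: 0.120 × (√328 − √271) = 0.120 × (18.1108 − 16.4621) = 0.120 × 1.6487 = 0.1978 W/m².
Total ΔF = 4.9931 + 0.1978 = 5.1909 W/m².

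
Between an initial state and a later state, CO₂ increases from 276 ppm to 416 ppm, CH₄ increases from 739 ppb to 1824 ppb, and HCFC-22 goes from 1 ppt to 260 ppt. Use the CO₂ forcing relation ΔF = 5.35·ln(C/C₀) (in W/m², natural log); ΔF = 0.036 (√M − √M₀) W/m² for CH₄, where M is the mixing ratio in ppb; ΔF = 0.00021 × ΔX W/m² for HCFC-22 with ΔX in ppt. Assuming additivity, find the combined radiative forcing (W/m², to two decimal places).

CO₂: 5.35 × ln(416/276) = 5.35 × ln(1.50725) = 5.35 × 0.41029 = 2.1951 W/m².
CH₄: 0.036 × (√1824 − √739) = 0.036 × (42.7083 − 27.1846) = 0.036 × 15.5237 = 0.5589 W/m².
HCFC-22: ΔF = 0.00021 × (260 − 1) = 0.00021 × 259 = 0.0544 W/m².
Total ΔF = 2.1951 + 0.5589 + 0.0544 = 2.8084 W/m².

ΔF = 2.81 W/m²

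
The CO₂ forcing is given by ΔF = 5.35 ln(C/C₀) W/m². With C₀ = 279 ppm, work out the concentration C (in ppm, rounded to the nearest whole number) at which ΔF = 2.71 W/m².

C ≈ 463 ppm

Set 5.35 ln(C/279) = 2.71, so ln(C/279) = 2.71/5.35 = 0.50654.
Then C/279 = e^0.50654 = 1.65954, giving C = 279 × 1.65954 = 463.01 ppm.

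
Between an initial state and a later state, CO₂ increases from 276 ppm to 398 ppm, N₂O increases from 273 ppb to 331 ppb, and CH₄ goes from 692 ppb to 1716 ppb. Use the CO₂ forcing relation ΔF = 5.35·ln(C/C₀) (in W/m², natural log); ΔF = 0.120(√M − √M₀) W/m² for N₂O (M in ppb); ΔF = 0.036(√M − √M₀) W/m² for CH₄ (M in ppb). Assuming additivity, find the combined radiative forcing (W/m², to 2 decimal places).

ΔF = 2.70 W/m²

CO₂: 5.35 × ln(398/276) = 5.35 × ln(1.44203) = 5.35 × 0.36605 = 1.9584 W/m².
N₂O: 0.120 × (√331 − √273) = 0.120 × (18.1934 − 16.5227) = 0.120 × 1.6707 = 0.2005 W/m².
CH₄: 0.036 × (√1716 − √692) = 0.036 × (41.4246 − 26.3059) = 0.036 × 15.1187 = 0.5443 W/m².
Total ΔF = 1.9584 + 0.2005 + 0.5443 = 2.7032 W/m².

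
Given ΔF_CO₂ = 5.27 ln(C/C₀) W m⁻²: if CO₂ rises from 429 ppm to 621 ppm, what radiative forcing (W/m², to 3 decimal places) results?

ΔF = 1.949 W/m²

CO₂ absorption bands are partially saturated, so forcing scales with the logarithm of the concentration ratio.
CO₂: 5.27 × ln(621/429) = 5.27 × ln(1.44755) = 5.27 × 0.36987 = 1.9492 W/m².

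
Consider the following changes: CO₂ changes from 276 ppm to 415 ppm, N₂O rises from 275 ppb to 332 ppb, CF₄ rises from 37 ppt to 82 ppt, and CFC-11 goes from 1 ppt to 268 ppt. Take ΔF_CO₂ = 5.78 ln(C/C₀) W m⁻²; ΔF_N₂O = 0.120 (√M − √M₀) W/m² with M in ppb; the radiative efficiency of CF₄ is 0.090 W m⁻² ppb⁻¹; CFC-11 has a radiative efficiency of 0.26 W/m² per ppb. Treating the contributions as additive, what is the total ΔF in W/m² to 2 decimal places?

ΔF = 2.63 W/m²

CO₂: 5.78 × ln(415/276) = 5.78 × ln(1.50362) = 5.78 × 0.40788 = 2.3575 W/m².
N₂O: 0.120 × (√332 − √275) = 0.120 × (18.2209 − 16.5831) = 0.120 × 1.6378 = 0.1965 W/m².
CF₄: Δ = 82 − 37 = 45 ppt = 0.045 ppb; ΔF = 0.090 × 0.045 = 0.0041 W/m².
CFC-11: Δ = 268 − 1 = 267 ppt = 0.267 ppb; ΔF = 0.26 × 0.267 = 0.0694 W/m².
Total ΔF = 2.3575 + 0.1965 + 0.0041 + 0.0694 = 2.6275 W/m².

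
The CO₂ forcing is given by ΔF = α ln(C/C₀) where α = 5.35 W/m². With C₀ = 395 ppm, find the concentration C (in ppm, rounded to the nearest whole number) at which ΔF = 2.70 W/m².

Set 5.35 ln(C/395) = 2.70, so ln(C/395) = 2.70/5.35 = 0.50467.
Then C/395 = e^0.50467 = 1.65644, giving C = 395 × 1.65644 = 654.29 ppm.

C ≈ 654 ppm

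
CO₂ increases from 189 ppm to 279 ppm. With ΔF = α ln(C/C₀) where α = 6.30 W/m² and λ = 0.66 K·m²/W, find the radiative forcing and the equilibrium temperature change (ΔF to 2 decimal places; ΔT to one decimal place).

ΔF = 2.45 W/m²; ΔT = 1.6 K

CO₂: 6.30 × ln(279/189) = 6.30 × ln(1.47619) = 6.30 × 0.38946 = 2.4536 W/m².
ΔT = λ ΔF = 0.66 × 2.45 = 1.6170 K.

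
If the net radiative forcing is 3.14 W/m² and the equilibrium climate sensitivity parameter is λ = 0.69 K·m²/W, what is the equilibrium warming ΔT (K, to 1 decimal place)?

ΔT = 2.2 K

ΔT = λ ΔF = 0.69 × 3.14 = 2.1666 K.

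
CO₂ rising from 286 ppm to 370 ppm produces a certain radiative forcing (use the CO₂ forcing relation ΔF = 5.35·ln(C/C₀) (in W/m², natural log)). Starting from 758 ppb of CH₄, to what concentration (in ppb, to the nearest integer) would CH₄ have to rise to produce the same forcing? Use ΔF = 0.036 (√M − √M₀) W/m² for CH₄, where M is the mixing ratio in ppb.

M ≈ 4330 ppb

CO₂ forcing: 5.35 × ln(370/286) = 5.35 × 0.257511 = 1.37768 W/m².
Set 0.036(√M − √758) = 1.37768: √M = 1.37768/0.036 + √758 = 38.2689 + 27.5318 = 65.8007.
M = (65.8007)² = 4329.73 ppb.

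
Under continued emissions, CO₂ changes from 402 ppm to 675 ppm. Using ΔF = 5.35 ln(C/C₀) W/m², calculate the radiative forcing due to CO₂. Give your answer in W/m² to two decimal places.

CO₂ absorption bands are partially saturated, so forcing scales with the logarithm of the concentration ratio.
CO₂: 5.35 × ln(675/402) = 5.35 × ln(1.67910) = 5.35 × 0.51826 = 2.7727 W/m².

ΔF = 2.77 W/m²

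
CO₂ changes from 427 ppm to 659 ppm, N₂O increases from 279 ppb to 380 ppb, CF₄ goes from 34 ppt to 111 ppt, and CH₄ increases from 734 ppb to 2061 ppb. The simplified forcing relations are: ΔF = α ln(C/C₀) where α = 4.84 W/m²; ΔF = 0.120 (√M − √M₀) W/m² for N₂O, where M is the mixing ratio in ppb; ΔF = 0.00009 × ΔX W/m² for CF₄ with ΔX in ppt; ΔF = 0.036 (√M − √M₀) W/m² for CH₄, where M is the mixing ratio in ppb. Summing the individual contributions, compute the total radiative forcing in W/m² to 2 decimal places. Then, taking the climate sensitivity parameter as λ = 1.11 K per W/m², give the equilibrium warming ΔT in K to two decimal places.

ΔF = 3.10 W/m²; ΔT = 3.44 K

CO₂: 4.84 × ln(659/427) = 4.84 × ln(1.54333) = 4.84 × 0.43394 = 2.1003 W/m².
N₂O: 0.120 × (√380 − √279) = 0.120 × (19.4936 − 16.7033) = 0.120 × 2.7903 = 0.3348 W/m².
CF₄: ΔF = 0.00009 × (111 − 34) = 0.00009 × 77 = 0.0069 W/m².
CH₄: 0.036 × (√2061 − √734) = 0.036 × (45.3982 − 27.0924) = 0.036 × 18.3058 = 0.6590 W/m².
Total ΔF = 2.1003 + 0.3348 + 0.0069 + 0.6590 = 3.1010 W/m².
ΔT = λ ΔF = 1.11 × 3.10 = 3.4410 K.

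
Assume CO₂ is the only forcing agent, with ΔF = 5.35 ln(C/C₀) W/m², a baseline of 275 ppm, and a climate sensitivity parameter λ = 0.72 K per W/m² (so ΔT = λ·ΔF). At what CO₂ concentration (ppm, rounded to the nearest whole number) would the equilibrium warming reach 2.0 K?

C ≈ 462 ppm

Required forcing: ΔF = ΔT/λ = 2.0/0.72 = 2.7778 W/m².
Then ln(C/275) = ΔF/5.35 = 2.7778/5.35 = 0.51921.
So C = 275 × e^0.51921 = 275 × 1.68070 = 462.19 ppm.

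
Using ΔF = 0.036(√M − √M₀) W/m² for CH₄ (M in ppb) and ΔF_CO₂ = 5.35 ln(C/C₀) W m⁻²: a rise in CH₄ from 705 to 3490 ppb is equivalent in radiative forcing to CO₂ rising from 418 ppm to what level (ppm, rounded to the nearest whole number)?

CH₄ forcing: 0.036 × (√3490 − √705) = 0.036 × (59.0762 − 26.5518) = 0.036 × 32.5244 = 1.17088 W/m².
Set 5.35 ln(C/418) = 1.17088: ln(C/418) = 1.17088/5.35 = 0.21886, so C = 418 × e^0.21886 = 418 × 1.24466 = 520.27 ppm.

C ≈ 520 ppm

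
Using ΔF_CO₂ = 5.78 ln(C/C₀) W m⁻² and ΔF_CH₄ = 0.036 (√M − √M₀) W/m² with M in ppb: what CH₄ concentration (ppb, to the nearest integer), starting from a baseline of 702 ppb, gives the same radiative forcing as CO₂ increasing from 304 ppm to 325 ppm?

M ≈ 1385 ppb

CO₂ forcing: 5.78 × ln(325/304) = 5.78 × 0.066797 = 0.38609 W/m².
Set 0.036(√M − √702) = 0.38609: √M = 0.38609/0.036 + √702 = 10.7247 + 26.4953 = 37.2200.
M = (37.2200)² = 1385.33 ppb.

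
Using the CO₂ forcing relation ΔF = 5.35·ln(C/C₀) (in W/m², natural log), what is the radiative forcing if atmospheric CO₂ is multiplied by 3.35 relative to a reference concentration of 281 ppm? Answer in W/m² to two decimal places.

ΔF = 5.35 × ln(3.35) = 5.35 × 1.20896 = 6.4679 W/m².

ΔF = 6.47 W/m²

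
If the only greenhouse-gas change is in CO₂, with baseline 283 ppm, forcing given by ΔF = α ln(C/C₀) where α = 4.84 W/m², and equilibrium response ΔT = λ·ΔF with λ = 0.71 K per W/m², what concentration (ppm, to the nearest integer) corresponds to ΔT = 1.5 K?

Required forcing: ΔF = ΔT/λ = 1.5/0.71 = 2.1127 W/m².
Then ln(C/283) = ΔF/4.84 = 2.1127/4.84 = 0.43651.
So C = 283 × e^0.43651 = 283 × 1.54730 = 437.89 ppm.

C ≈ 438 ppm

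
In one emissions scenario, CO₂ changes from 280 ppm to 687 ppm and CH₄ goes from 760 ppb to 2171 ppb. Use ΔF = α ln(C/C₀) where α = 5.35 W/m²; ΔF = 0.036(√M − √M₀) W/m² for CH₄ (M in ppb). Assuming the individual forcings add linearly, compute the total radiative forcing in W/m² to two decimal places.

CO₂: 5.35 × ln(687/280) = 5.35 × ln(2.45357) = 5.35 × 0.89754 = 4.8018 W/m².
CH₄: 0.036 × (√2171 − √760) = 0.036 × (46.5940 − 27.5681) = 0.036 × 19.0259 = 0.6849 W/m².
Total ΔF = 4.8018 + 0.6849 = 5.4867 W/m².

ΔF = 5.49 W/m²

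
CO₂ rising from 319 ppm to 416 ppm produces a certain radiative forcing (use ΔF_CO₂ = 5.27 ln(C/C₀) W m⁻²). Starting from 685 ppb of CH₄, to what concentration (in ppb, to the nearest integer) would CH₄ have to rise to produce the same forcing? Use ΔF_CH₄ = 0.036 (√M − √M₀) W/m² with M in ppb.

M ≈ 4230 ppb

CO₂ forcing: 5.27 × ln(416/319) = 5.27 × 0.265494 = 1.39915 W/m².
Set 0.036(√M − √685) = 1.39915: √M = 1.39915/0.036 + √685 = 38.8653 + 26.1725 = 65.0378.
M = (65.0378)² = 4229.92 ppb.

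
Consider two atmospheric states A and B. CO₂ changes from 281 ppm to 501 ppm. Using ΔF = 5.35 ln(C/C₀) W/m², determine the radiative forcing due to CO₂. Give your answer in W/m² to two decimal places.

ΔF = 3.09 W/m²

CO₂ absorption bands are partially saturated, so forcing scales with the logarithm of the concentration ratio.
CO₂: 5.35 × ln(501/281) = 5.35 × ln(1.78292) = 5.35 × 0.57825 = 3.0936 W/m².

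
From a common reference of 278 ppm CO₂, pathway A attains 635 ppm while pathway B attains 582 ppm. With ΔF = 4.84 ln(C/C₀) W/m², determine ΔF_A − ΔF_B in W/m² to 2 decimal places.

ΔF_A = 4.84 ln(635/278) = 4.84 × 0.82600 = 3.9978 W/m².
ΔF_B = 4.84 ln(582/278) = 4.84 × 0.73885 = 3.5760 W/m².
Difference: 3.9978 − 3.5760 = 0.4218 W/m².

ΔF_A − ΔF_B = 0.42 W/m²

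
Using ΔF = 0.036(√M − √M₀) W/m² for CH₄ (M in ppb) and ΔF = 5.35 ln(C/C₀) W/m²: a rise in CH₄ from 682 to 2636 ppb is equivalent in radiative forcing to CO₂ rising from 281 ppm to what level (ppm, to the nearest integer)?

CH₄ forcing: 0.036 × (√2636 − √682) = 0.036 × (51.3420 − 26.1151) = 0.036 × 25.2269 = 0.90817 W/m².
Set 5.35 ln(C/281) = 0.90817: ln(C/281) = 0.90817/5.35 = 0.16975, so C = 281 × e^0.16975 = 281 × 1.18501 = 332.99 ppm.

C ≈ 333 ppm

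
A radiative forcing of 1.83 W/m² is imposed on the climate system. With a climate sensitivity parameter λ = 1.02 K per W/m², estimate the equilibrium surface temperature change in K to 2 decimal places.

ΔT = λ ΔF = 1.02 × 1.83 = 1.8666 K.

ΔT = 1.87 K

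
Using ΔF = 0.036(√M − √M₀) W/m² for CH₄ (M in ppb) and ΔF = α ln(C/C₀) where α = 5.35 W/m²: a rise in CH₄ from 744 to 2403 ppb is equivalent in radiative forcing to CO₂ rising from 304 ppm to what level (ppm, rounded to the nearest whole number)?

CH₄ forcing: 0.036 × (√2403 − √744) = 0.036 × (49.0204 − 27.2764) = 0.036 × 21.7440 = 0.78278 W/m².
Set 5.35 ln(C/304) = 0.78278: ln(C/304) = 0.78278/5.35 = 0.14631, so C = 304 × e^0.14631 = 304 × 1.15755 = 351.90 ppm.

C ≈ 352 ppm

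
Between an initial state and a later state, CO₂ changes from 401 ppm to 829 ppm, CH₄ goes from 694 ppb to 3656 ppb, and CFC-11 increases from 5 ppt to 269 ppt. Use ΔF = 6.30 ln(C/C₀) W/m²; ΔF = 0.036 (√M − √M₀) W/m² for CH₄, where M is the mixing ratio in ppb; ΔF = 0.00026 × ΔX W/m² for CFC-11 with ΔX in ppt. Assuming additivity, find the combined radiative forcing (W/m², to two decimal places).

ΔF = 5.87 W/m²

CO₂: 6.30 × ln(829/401) = 6.30 × ln(2.06733) = 6.30 × 0.72626 = 4.5754 W/m².
CH₄: 0.036 × (√3656 − √694) = 0.036 × (60.4649 − 26.3439) = 0.036 × 34.1210 = 1.2284 W/m².
CFC-11: ΔF = 0.00026 × (269 − 5) = 0.00026 × 264 = 0.0686 W/m².
Total ΔF = 4.5754 + 1.2284 + 0.0686 = 5.8724 W/m².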